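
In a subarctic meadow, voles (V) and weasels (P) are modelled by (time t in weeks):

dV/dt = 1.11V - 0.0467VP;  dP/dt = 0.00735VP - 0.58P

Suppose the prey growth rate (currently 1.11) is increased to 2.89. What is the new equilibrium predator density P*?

At the interior fixed point, setting dV/dt = 0 with V > 0 fixes P* = (prey growth rate)/(VP coefficient) — independent of the other coefficients.
With the change, P* = 2.89/0.0467 = 61.9; it rises from 23.8.

P* ≈ 61.9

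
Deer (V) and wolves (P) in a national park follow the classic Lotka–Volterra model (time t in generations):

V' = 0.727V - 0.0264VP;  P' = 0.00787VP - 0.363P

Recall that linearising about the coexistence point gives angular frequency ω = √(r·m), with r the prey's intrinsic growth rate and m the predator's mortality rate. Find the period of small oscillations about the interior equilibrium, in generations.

T ≈ 12.2 generations

Here r = 0.727 and m = 0.363, so r·m = 0.264.
ω = √0.264 = 0.514 per generation, hence T = 2π/ω ≈ 12.2 generations.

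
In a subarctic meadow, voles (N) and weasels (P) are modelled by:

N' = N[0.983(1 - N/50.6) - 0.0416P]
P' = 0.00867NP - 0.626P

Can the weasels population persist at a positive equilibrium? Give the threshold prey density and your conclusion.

Threshold N = 72.2; K < 72.2, so no, the predator goes extinct.

The predator equation gives dP/dt > 0 only when N > 0.626/0.00867 = 72.2.
Without the predator, N → K = 50.6. Since 50.6 < 72.2, the predator cannot invade.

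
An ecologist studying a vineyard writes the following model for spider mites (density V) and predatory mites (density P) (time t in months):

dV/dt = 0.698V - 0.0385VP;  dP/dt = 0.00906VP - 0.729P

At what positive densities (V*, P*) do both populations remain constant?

Set dP/dt = 0 with P > 0: 0.00906V - 0.729 = 0, so V* = 0.729/0.00906 = 80.5.
Set dV/dt = 0 with V > 0: 0.698 - 0.0385P = 0, so P* = 0.698/0.0385 = 18.1.

V* ≈ 80.5, P* ≈ 18.1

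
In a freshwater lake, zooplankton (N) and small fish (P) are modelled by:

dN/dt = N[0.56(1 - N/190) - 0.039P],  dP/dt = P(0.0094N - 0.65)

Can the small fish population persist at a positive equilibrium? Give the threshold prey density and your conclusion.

The predator equation gives dP/dt > 0 only when N > 0.65/0.0094 = 69.1.
Without the predator, N → K = 190. Since 190 > 69.1, the predator can invade and persist.

Threshold N = 69.1; K > 69.1, so yes, the predator persists.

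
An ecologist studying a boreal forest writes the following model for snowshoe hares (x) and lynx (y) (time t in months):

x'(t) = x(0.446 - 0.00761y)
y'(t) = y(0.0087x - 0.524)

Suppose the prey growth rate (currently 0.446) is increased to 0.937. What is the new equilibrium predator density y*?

At the interior fixed point, setting dx/dt = 0 with x > 0 fixes y* = (prey growth rate)/(xy coefficient) — independent of the other coefficients.
With the change, y* = 0.937/0.00761 = 123; it rises from 58.6.

y* ≈ 123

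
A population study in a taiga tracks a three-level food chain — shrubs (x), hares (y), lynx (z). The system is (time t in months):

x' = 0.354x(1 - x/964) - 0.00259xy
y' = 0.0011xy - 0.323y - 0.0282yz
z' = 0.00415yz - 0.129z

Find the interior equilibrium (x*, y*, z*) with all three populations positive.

x* ≈ 745, y* ≈ 31.1, z* ≈ 17.6

From dz/dt = 0: 0.00415y* = 0.129, so y* = 31.1.
From dx/dt = 0: 0.354(1 - x*/964) = 0.00259·31.1, giving x* = 964·(1 - 0.227) = 745.
From dy/dt = 0: 0.0011·745 - 0.323 = 0.0282z*, so z* = 0.496/0.0282 = 17.6.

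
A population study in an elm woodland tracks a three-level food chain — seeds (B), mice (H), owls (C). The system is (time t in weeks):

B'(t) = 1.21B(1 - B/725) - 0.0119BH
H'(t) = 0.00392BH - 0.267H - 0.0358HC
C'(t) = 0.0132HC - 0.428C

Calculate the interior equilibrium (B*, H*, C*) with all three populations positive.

B* ≈ 494, H* ≈ 32.4, C* ≈ 46.6

From dC/dt = 0: 0.0132H* = 0.428, so H* = 32.4.
From dB/dt = 0: 1.21(1 - B*/725) = 0.0119·32.4, giving B* = 725·(1 - 0.319) = 494.
From dH/dt = 0: 0.00392·494 - 0.267 = 0.0358C*, so C* = 1.67/0.0358 = 46.6.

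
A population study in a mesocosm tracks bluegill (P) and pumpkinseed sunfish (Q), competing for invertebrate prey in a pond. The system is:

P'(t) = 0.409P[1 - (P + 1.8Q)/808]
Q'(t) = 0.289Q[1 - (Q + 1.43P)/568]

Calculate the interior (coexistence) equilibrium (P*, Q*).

Setting both brackets to zero gives the nullclines P + 1.8Q = 808 and 1.43P + Q = 568.
Substituting Q = 568 - 1.43P into the first: P(1 - 1.8·1.43) = 808 - 1.8·568.
So P* = -214/-1.57 = 136, and then Q* = 568 - 1.43·136 = 373.

P* ≈ 136, Q* ≈ 373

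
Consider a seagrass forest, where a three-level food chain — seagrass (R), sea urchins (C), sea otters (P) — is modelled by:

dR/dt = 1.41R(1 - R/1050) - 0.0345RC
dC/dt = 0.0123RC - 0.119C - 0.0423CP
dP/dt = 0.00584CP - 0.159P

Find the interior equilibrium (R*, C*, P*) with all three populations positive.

R* ≈ 351, C* ≈ 27.2, P* ≈ 99.1

From dP/dt = 0: 0.00584C* = 0.159, so C* = 27.2.
From dR/dt = 0: 1.41(1 - R*/1050) = 0.0345·27.2, giving R* = 1050·(1 - 0.666) = 351.
From dC/dt = 0: 0.0123·351 - 0.119 = 0.0423P*, so P* = 4.19/0.0423 = 99.1.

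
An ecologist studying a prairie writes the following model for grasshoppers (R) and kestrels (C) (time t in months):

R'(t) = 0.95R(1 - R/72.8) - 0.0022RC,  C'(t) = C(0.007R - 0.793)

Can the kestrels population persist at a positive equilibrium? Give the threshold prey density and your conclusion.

The predator equation gives dC/dt > 0 only when R > 0.793/0.007 = 113.
Without the predator, R → K = 72.8. Since 72.8 < 113, the predator cannot invade.

Threshold R = 113; K < 113, so no, the predator goes extinct.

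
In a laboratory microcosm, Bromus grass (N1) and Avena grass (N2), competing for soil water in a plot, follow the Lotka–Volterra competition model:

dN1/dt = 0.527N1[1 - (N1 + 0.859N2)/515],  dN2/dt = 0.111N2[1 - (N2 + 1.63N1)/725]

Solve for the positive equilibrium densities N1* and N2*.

Setting both brackets to zero gives the nullclines N1 + 0.859N2 = 515 and 1.63N1 + N2 = 725.
Substituting N2 = 725 - 1.63N1 into the first: N1(1 - 0.859·1.63) = 515 - 0.859·725.
So N1* = -108/-0.4 = 269, and then N2* = 725 - 1.63·269 = 286.

N1* ≈ 269, N2* ≈ 286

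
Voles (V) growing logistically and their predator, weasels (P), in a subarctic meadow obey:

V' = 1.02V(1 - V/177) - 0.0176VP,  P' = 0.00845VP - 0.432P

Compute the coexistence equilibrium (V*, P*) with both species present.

V* ≈ 51.1, P* ≈ 41.2

From dP/dt = 0 with P > 0: 0.00845V* = 0.432, so V* = 51.1.
Substitute into dV/dt = 0: 1.02(1 - 51.1/177) = 0.0176P*.
The bracket is 0.711, giving P* = 0.725/0.0176 = 41.2.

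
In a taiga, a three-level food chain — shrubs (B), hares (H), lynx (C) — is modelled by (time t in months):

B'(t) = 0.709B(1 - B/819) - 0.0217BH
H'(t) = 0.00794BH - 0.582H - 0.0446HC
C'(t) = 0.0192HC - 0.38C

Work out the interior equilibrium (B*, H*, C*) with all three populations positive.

B* ≈ 323, H* ≈ 19.8, C* ≈ 44.4

From dC/dt = 0: 0.0192H* = 0.38, so H* = 19.8.
From dB/dt = 0: 0.709(1 - B*/819) = 0.0217·19.8, giving B* = 819·(1 - 0.606) = 323.
From dH/dt = 0: 0.00794·323 - 0.582 = 0.0446C*, so C* = 1.98/0.0446 = 44.4.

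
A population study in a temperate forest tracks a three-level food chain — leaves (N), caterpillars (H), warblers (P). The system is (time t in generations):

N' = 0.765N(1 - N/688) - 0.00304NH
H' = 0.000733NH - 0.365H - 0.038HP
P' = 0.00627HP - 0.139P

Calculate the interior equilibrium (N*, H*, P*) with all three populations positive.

From dP/dt = 0: 0.00627H* = 0.139, so H* = 22.2.
From dN/dt = 0: 0.765(1 - N*/688) = 0.00304·22.2, giving N* = 688·(1 - 0.0881) = 627.
From dH/dt = 0: 0.000733·627 - 0.365 = 0.038P*, so P* = 0.0949/0.038 = 2.5.

N* ≈ 627, H* ≈ 22.2, P* ≈ 2.5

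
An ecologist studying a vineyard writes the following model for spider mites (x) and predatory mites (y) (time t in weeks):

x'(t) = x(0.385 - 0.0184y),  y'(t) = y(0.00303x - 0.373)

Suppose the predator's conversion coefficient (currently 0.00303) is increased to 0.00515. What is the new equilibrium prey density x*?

At the interior fixed point, setting dy/dt = 0 with y > 0 fixes x* = (predator death rate)/(xy coefficient) — independent of the other coefficients.
With the change, x* = 0.373/0.00515 = 72.4; it falls from 123.

x* ≈ 72.4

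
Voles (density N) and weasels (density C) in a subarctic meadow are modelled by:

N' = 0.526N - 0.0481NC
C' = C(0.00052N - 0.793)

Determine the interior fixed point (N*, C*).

N* ≈ 1530, C* ≈ 10.9

Set dC/dt = 0 with C > 0: 0.00052N - 0.793 = 0, so N* = 0.793/0.00052 = 1530.
Set dN/dt = 0 with N > 0: 0.526 - 0.0481C = 0, so C* = 0.526/0.0481 = 10.9.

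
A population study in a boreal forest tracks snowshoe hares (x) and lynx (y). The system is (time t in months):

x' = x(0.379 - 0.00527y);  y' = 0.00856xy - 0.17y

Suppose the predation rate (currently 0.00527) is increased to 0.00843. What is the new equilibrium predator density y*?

At the interior fixed point, setting dx/dt = 0 with x > 0 fixes y* = (prey growth rate)/(xy coefficient) — independent of the other coefficients.
With the change, y* = 0.379/0.00843 = 45; it falls from 71.9.

y* ≈ 45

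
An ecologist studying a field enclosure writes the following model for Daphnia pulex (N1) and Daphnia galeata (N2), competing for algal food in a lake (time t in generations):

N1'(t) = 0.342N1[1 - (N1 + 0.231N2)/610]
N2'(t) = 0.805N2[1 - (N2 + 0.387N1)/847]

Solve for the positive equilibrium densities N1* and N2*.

N1* ≈ 455, N2* ≈ 671

Setting both brackets to zero gives the nullclines N1 + 0.231N2 = 610 and 0.387N1 + N2 = 847.
Substituting N2 = 847 - 0.387N1 into the first: N1(1 - 0.231·0.387) = 610 - 0.231·847.
So N1* = 414/0.911 = 455, and then N2* = 847 - 0.387·455 = 671.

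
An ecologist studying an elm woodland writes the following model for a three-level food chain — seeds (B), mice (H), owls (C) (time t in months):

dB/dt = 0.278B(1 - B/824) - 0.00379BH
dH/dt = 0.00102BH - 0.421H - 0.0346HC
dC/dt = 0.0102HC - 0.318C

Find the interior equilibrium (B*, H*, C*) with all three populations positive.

From dC/dt = 0: 0.0102H* = 0.318, so H* = 31.2.
From dB/dt = 0: 0.278(1 - B*/824) = 0.00379·31.2, giving B* = 824·(1 - 0.425) = 474.
From dH/dt = 0: 0.00102·474 - 0.421 = 0.0346C*, so C* = 0.0622/0.0346 = 1.8.

B* ≈ 474, H* ≈ 31.2, C* ≈ 1.8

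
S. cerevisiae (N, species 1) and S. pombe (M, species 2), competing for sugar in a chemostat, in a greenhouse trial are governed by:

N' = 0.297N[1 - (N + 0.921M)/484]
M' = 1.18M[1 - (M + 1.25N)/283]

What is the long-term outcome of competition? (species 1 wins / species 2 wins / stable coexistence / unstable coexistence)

species 1 excludes species 2

Compare the nullcline intercepts: K1/α12 = 484/0.921 = 526 > K2 = 283; K2/α21 = 283/1.25 = 226 < K1 = 484.
Since the inequalities point opposite ways, species 1 can invade but species 2 cannot.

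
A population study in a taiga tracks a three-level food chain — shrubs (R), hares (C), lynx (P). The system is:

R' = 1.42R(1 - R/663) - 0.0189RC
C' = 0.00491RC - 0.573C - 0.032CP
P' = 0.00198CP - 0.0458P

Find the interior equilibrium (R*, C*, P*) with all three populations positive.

R* ≈ 459, C* ≈ 23.1, P* ≈ 52.5

From dP/dt = 0: 0.00198C* = 0.0458, so C* = 23.1.
From dR/dt = 0: 1.42(1 - R*/663) = 0.0189·23.1, giving R* = 663·(1 - 0.308) = 459.
From dC/dt = 0: 0.00491·459 - 0.573 = 0.032P*, so P* = 1.68/0.032 = 52.5.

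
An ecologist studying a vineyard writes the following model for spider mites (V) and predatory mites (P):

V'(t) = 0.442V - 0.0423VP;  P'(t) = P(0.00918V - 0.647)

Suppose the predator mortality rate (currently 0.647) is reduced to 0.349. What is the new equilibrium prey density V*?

V* ≈ 38

At the interior fixed point, setting dP/dt = 0 with P > 0 fixes V* = (predator death rate)/(VP coefficient) — independent of the other coefficients.
With the change, V* = 0.349/0.00918 = 38; it falls from 70.5.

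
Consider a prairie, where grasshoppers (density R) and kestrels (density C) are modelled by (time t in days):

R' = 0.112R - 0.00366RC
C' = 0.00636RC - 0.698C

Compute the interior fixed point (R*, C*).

Set dC/dt = 0 with C > 0: 0.00636R - 0.698 = 0, so R* = 0.698/0.00636 = 110.
Set dR/dt = 0 with R > 0: 0.112 - 0.00366C = 0, so C* = 0.112/0.00366 = 30.6.

R* ≈ 110, C* ≈ 30.6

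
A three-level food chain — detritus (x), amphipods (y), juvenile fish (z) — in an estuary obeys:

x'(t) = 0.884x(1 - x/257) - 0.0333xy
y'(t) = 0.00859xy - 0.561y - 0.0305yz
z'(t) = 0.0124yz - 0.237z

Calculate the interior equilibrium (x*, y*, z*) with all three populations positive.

x* ≈ 72, y* ≈ 19.1, z* ≈ 1.87

From dz/dt = 0: 0.0124y* = 0.237, so y* = 19.1.
From dx/dt = 0: 0.884(1 - x*/257) = 0.0333·19.1, giving x* = 257·(1 - 0.72) = 72.
From dy/dt = 0: 0.00859·72 - 0.561 = 0.0305z*, so z* = 0.0572/0.0305 = 1.87.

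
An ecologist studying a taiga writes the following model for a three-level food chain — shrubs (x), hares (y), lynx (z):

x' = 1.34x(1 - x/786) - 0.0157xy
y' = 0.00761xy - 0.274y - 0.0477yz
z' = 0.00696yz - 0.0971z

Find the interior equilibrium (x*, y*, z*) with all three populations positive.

From dz/dt = 0: 0.00696y* = 0.0971, so y* = 14.
From dx/dt = 0: 1.34(1 - x*/786) = 0.0157·14, giving x* = 786·(1 - 0.163) = 658.
From dy/dt = 0: 0.00761·658 - 0.274 = 0.0477z*, so z* = 4.73/0.0477 = 99.2.

x* ≈ 658, y* ≈ 14, z* ≈ 99.2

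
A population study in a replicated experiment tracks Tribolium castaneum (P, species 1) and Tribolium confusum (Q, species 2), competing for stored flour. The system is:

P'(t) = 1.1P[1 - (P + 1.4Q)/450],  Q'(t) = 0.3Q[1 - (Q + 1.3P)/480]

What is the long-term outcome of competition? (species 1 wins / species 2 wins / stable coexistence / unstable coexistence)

Compare the nullcline intercepts: K1/α12 = 450/1.4 = 321 < K2 = 480; K2/α21 = 480/1.3 = 369 < K1 = 450.
Since both are reversed, neither can invade when rare; the interior point is a saddle.

unstable coexistence (outcome depends on initial conditions)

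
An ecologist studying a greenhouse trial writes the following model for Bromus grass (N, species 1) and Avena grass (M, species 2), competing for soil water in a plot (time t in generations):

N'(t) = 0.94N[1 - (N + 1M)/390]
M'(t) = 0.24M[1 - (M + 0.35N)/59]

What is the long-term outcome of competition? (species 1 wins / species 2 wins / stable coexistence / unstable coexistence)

species 1 excludes species 2

Compare the nullcline intercepts: K1/α12 = 390/1 = 390 > K2 = 59; K2/α21 = 59/0.35 = 169 < K1 = 390.
Since the inequalities point opposite ways, species 1 can invade but species 2 cannot.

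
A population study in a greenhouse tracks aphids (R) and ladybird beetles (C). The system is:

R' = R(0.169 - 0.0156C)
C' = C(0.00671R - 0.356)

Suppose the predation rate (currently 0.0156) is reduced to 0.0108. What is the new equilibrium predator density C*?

At the interior fixed point, setting dR/dt = 0 with R > 0 fixes C* = (prey growth rate)/(RC coefficient) — independent of the other coefficients.
With the change, C* = 0.169/0.0108 = 15.6; it rises from 10.8.

C* ≈ 15.6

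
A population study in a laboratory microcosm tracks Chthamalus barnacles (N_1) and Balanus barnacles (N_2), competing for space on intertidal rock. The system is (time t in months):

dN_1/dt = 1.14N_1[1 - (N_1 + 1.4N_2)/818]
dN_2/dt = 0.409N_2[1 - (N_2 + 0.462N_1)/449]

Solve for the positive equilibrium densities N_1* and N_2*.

Setting both brackets to zero gives the nullclines N_1 + 1.4N_2 = 818 and 0.462N_1 + N_2 = 449.
Substituting N_2 = 449 - 0.462N_1 into the first: N_1(1 - 1.4·0.462) = 818 - 1.4·449.
So N_1* = 189/0.353 = 536, and then N_2* = 449 - 0.462·536 = 201.

N_1* ≈ 536, N_2* ≈ 201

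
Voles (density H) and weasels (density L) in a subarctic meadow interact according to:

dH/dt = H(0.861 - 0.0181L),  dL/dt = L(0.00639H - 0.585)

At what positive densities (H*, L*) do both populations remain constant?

Set dL/dt = 0 with L > 0: 0.00639H - 0.585 = 0, so H* = 0.585/0.00639 = 91.5.
Set dH/dt = 0 with H > 0: 0.861 - 0.0181L = 0, so L* = 0.861/0.0181 = 47.6.

H* ≈ 91.5, L* ≈ 47.6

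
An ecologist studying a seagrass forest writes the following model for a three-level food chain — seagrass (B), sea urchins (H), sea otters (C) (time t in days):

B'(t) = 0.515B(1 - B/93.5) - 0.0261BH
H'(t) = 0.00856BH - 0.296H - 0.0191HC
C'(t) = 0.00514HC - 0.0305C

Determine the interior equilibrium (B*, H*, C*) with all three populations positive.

From dC/dt = 0: 0.00514H* = 0.0305, so H* = 5.93.
From dB/dt = 0: 0.515(1 - B*/93.5) = 0.0261·5.93, giving B* = 93.5·(1 - 0.301) = 65.4.
From dH/dt = 0: 0.00856·65.4 - 0.296 = 0.0191C*, so C* = 0.264/0.0191 = 13.8.

B* ≈ 65.4, H* ≈ 5.93, C* ≈ 13.8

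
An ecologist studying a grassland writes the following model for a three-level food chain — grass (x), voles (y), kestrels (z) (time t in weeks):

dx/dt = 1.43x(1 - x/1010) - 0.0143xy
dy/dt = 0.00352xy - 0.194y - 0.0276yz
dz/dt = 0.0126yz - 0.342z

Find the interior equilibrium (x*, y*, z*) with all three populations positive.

x* ≈ 736, y* ≈ 27.1, z* ≈ 86.8

From dz/dt = 0: 0.0126y* = 0.342, so y* = 27.1.
From dx/dt = 0: 1.43(1 - x*/1010) = 0.0143·27.1, giving x* = 1010·(1 - 0.271) = 736.
From dy/dt = 0: 0.00352·736 - 0.194 = 0.0276z*, so z* = 2.4/0.0276 = 86.8.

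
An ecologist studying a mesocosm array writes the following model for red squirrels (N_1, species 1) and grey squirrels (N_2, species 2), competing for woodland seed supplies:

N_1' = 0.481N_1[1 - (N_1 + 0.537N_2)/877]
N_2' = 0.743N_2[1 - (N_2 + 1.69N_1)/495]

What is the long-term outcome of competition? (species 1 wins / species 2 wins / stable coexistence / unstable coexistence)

Compare the nullcline intercepts: K1/α12 = 877/0.537 = 1630 > K2 = 495; K2/α21 = 495/1.69 = 293 < K1 = 877.
Since the inequalities point opposite ways, species 1 can invade but species 2 cannot.

species 1 excludes species 2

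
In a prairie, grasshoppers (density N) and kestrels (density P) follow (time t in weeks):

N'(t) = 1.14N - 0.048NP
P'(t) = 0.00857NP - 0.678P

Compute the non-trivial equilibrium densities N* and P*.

Set dP/dt = 0 with P > 0: 0.00857N - 0.678 = 0, so N* = 0.678/0.00857 = 79.1.
Set dN/dt = 0 with N > 0: 1.14 - 0.048P = 0, so P* = 1.14/0.048 = 23.7.

N* ≈ 79.1, P* ≈ 23.7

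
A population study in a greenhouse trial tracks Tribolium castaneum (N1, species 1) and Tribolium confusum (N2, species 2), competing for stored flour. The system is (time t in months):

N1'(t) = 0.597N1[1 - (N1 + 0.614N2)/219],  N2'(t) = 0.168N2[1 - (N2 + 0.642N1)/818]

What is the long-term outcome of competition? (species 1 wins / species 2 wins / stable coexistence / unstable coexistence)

species 2 excludes species 1

Compare the nullcline intercepts: K1/α12 = 219/0.614 = 357 < K2 = 818; K2/α21 = 818/0.642 = 1270 > K1 = 219.
Since the inequalities point opposite ways, species 2 can invade but species 1 cannot.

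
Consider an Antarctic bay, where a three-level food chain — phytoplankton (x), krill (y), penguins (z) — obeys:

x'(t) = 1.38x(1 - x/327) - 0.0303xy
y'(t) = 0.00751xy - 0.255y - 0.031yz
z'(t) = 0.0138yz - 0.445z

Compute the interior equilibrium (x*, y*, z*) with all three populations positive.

x* ≈ 95.5, y* ≈ 32.2, z* ≈ 14.9

From dz/dt = 0: 0.0138y* = 0.445, so y* = 32.2.
From dx/dt = 0: 1.38(1 - x*/327) = 0.0303·32.2, giving x* = 327·(1 - 0.708) = 95.5.
From dy/dt = 0: 0.00751·95.5 - 0.255 = 0.031z*, so z* = 0.462/0.031 = 14.9.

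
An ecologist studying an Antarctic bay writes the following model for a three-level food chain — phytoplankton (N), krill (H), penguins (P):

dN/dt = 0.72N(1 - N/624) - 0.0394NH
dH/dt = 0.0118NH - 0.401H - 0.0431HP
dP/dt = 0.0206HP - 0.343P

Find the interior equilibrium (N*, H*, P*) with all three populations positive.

N* ≈ 55.4, H* ≈ 16.7, P* ≈ 5.87

From dP/dt = 0: 0.0206H* = 0.343, so H* = 16.7.
From dN/dt = 0: 0.72(1 - N*/624) = 0.0394·16.7, giving N* = 624·(1 - 0.911) = 55.4.
From dH/dt = 0: 0.0118·55.4 - 0.401 = 0.0431P*, so P* = 0.253/0.0431 = 5.87.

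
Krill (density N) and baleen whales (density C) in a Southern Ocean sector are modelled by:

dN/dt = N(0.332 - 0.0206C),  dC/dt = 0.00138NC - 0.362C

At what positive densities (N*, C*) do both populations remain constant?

N* ≈ 262, C* ≈ 16.1

Set dC/dt = 0 with C > 0: 0.00138N - 0.362 = 0, so N* = 0.362/0.00138 = 262.
Set dN/dt = 0 with N > 0: 0.332 - 0.0206C = 0, so C* = 0.332/0.0206 = 16.1.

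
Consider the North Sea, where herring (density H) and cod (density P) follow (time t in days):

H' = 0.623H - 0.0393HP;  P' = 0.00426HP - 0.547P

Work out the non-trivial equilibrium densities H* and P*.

H* ≈ 128, P* ≈ 15.9

Set dP/dt = 0 with P > 0: 0.00426H - 0.547 = 0, so H* = 0.547/0.00426 = 128.
Set dH/dt = 0 with H > 0: 0.623 - 0.0393P = 0, so P* = 0.623/0.0393 = 15.9.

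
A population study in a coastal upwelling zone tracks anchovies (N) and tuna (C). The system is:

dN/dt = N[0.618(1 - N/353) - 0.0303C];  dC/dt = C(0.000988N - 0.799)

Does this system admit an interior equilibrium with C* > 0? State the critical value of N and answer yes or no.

The predator equation gives dC/dt > 0 only when N > 0.799/0.000988 = 809.
Without the predator, N → K = 353. Since 353 < 809, the predator cannot invade.

Threshold N = 809; K < 809, so no, the predator goes extinct.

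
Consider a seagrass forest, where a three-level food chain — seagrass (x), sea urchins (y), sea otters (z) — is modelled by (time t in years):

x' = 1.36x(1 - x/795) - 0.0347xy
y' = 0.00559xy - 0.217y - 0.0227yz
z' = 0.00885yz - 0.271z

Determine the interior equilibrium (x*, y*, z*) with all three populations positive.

From dz/dt = 0: 0.00885y* = 0.271, so y* = 30.6.
From dx/dt = 0: 1.36(1 - x*/795) = 0.0347·30.6, giving x* = 795·(1 - 0.781) = 174.
From dy/dt = 0: 0.00559·174 - 0.217 = 0.0227z*, so z* = 0.755/0.0227 = 33.3.

x* ≈ 174, y* ≈ 30.6, z* ≈ 33.3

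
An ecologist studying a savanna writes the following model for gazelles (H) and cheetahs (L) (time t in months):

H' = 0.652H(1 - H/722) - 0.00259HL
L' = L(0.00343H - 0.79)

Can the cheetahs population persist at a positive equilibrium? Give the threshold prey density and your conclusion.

The predator equation gives dL/dt > 0 only when H > 0.79/0.00343 = 230.
Without the predator, H → K = 722. Since 722 > 230, the predator can invade and persist.

Threshold H = 230; K > 230, so yes, the predator persists.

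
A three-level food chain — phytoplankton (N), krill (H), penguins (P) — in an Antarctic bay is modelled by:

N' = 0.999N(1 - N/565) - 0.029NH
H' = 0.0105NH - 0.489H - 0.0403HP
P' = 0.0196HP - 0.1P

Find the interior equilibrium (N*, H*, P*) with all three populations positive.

N* ≈ 481, H* ≈ 5.1, P* ≈ 113

From dP/dt = 0: 0.0196H* = 0.1, so H* = 5.1.
From dN/dt = 0: 0.999(1 - N*/565) = 0.029·5.1, giving N* = 565·(1 - 0.148) = 481.
From dH/dt = 0: 0.0105·481 - 0.489 = 0.0403P*, so P* = 4.56/0.0403 = 113.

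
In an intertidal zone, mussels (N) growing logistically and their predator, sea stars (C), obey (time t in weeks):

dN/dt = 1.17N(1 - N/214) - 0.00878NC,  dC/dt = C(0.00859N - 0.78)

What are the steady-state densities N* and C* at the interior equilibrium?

From dC/dt = 0 with C > 0: 0.00859N* = 0.78, so N* = 90.8.
Substitute into dN/dt = 0: 1.17(1 - 90.8/214) = 0.00878C*.
The bracket is 0.576, giving C* = 0.674/0.00878 = 76.7.

N* ≈ 90.8, C* ≈ 76.7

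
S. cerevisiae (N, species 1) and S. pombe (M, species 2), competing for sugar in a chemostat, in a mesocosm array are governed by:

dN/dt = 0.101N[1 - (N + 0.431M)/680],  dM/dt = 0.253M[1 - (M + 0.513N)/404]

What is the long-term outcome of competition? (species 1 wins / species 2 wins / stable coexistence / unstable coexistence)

Compare the nullcline intercepts: K1/α12 = 680/0.431 = 1580 > K2 = 404; K2/α21 = 404/0.513 = 788 > K1 = 680.
Since both inequalities hold, each species can invade when rare, so the interior equilibrium is stable.

stable coexistence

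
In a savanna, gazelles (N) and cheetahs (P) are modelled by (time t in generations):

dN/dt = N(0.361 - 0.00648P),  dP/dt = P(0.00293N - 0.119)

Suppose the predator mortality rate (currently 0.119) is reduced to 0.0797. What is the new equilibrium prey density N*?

At the interior fixed point, setting dP/dt = 0 with P > 0 fixes N* = (predator death rate)/(NP coefficient) — independent of the other coefficients.
With the change, N* = 0.0797/0.00293 = 27.2; it falls from 40.6.

N* ≈ 27.2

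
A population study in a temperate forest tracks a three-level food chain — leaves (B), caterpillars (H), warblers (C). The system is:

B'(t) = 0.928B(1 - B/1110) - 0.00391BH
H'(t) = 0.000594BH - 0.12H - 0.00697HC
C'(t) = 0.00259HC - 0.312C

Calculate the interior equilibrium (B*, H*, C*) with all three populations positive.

B* ≈ 547, H* ≈ 120, C* ≈ 29.4

From dC/dt = 0: 0.00259H* = 0.312, so H* = 120.
From dB/dt = 0: 0.928(1 - B*/1110) = 0.00391·120, giving B* = 1110·(1 - 0.508) = 547.
From dH/dt = 0: 0.000594·547 - 0.12 = 0.00697C*, so C* = 0.205/0.00697 = 29.4.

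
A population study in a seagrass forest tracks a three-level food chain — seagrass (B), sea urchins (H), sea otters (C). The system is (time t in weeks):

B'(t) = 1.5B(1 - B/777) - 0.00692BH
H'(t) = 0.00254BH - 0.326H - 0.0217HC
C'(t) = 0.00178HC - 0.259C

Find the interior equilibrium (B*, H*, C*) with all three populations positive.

From dC/dt = 0: 0.00178H* = 0.259, so H* = 146.
From dB/dt = 0: 1.5(1 - B*/777) = 0.00692·146, giving B* = 777·(1 - 0.671) = 255.
From dH/dt = 0: 0.00254·255 - 0.326 = 0.0217C*, so C* = 0.323/0.0217 = 14.9.

B* ≈ 255, H* ≈ 146, C* ≈ 14.9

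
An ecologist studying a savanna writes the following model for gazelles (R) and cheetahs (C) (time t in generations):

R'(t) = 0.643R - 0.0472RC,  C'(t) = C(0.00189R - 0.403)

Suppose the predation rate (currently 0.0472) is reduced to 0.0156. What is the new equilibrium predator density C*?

C* ≈ 41.2

At the interior fixed point, setting dR/dt = 0 with R > 0 fixes C* = (prey growth rate)/(RC coefficient) — independent of the other coefficients.
With the change, C* = 0.643/0.0156 = 41.2; it rises from 13.6.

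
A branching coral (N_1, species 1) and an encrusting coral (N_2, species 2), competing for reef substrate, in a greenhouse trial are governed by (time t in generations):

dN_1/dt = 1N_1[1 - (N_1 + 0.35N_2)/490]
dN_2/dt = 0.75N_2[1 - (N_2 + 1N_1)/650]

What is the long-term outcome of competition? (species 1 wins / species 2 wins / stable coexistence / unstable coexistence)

Compare the nullcline intercepts: K1/α12 = 490/0.35 = 1400 > K2 = 650; K2/α21 = 650/1 = 650 > K1 = 490.
Since both inequalities hold, each species can invade when rare, so the interior equilibrium is stable.

stable coexistence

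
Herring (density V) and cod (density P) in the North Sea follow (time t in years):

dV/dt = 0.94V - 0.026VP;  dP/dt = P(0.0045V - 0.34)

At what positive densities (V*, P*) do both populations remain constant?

Set dP/dt = 0 with P > 0: 0.0045V - 0.34 = 0, so V* = 0.34/0.0045 = 75.6.
Set dV/dt = 0 with V > 0: 0.94 - 0.026P = 0, so P* = 0.94/0.026 = 36.2.

V* ≈ 75.6, P* ≈ 36.2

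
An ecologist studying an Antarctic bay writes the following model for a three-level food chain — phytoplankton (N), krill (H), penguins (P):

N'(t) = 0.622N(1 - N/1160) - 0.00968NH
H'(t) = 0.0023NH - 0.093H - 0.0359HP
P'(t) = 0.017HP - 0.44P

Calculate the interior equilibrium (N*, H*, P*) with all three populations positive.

N* ≈ 693, H* ≈ 25.9, P* ≈ 41.8

From dP/dt = 0: 0.017H* = 0.44, so H* = 25.9.
From dN/dt = 0: 0.622(1 - N*/1160) = 0.00968·25.9, giving N* = 1160·(1 - 0.403) = 693.
From dH/dt = 0: 0.0023·693 - 0.093 = 0.0359P*, so P* = 1.5/0.0359 = 41.8.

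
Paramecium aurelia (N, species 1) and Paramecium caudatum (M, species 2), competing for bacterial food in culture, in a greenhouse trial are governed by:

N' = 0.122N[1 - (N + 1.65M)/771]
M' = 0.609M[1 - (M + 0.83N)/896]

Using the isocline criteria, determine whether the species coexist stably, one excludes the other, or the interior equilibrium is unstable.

Compare the nullcline intercepts: K1/α12 = 771/1.65 = 467 < K2 = 896; K2/α21 = 896/0.83 = 1080 > K1 = 771.
Since the inequalities point opposite ways, species 2 can invade but species 1 cannot.

species 2 excludes species 1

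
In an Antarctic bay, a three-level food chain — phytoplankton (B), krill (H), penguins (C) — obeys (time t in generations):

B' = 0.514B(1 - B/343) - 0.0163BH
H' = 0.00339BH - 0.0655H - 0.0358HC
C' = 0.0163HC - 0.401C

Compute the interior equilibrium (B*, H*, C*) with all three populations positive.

From dC/dt = 0: 0.0163H* = 0.401, so H* = 24.6.
From dB/dt = 0: 0.514(1 - B*/343) = 0.0163·24.6, giving B* = 343·(1 - 0.78) = 75.4.
From dH/dt = 0: 0.00339·75.4 - 0.0655 = 0.0358C*, so C* = 0.19/0.0358 = 5.31.

B* ≈ 75.4, H* ≈ 24.6, C* ≈ 5.31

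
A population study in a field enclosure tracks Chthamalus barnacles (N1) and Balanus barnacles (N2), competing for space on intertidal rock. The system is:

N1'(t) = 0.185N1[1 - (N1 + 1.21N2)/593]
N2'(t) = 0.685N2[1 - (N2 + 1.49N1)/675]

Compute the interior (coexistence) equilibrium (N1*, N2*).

Setting both brackets to zero gives the nullclines N1 + 1.21N2 = 593 and 1.49N1 + N2 = 675.
Substituting N2 = 675 - 1.49N1 into the first: N1(1 - 1.21·1.49) = 593 - 1.21·675.
So N1* = -224/-0.803 = 279, and then N2* = 675 - 1.49·279 = 260.

N1* ≈ 279, N2* ≈ 260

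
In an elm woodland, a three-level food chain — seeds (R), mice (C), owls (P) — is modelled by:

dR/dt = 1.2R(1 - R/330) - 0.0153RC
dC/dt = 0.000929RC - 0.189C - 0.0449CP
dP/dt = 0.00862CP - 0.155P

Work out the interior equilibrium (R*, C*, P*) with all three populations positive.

R* ≈ 254, C* ≈ 18, P* ≈ 1.05

From dP/dt = 0: 0.00862C* = 0.155, so C* = 18.
From dR/dt = 0: 1.2(1 - R*/330) = 0.0153·18, giving R* = 330·(1 - 0.229) = 254.
From dC/dt = 0: 0.000929·254 - 0.189 = 0.0449P*, so P* = 0.0473/0.0449 = 1.05.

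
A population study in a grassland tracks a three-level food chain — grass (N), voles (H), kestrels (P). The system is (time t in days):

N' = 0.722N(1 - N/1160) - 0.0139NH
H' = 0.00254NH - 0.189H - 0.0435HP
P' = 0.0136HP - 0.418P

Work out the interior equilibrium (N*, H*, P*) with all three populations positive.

From dP/dt = 0: 0.0136H* = 0.418, so H* = 30.7.
From dN/dt = 0: 0.722(1 - N*/1160) = 0.0139·30.7, giving N* = 1160·(1 - 0.592) = 474.
From dH/dt = 0: 0.00254·474 - 0.189 = 0.0435P*, so P* = 1.01/0.0435 = 23.3.

N* ≈ 474, H* ≈ 30.7, P* ≈ 23.3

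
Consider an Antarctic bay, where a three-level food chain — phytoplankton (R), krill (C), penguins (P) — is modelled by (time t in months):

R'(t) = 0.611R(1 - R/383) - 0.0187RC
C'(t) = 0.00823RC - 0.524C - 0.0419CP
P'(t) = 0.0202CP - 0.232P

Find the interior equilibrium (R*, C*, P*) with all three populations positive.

R* ≈ 248, C* ≈ 11.5, P* ≈ 36.3

From dP/dt = 0: 0.0202C* = 0.232, so C* = 11.5.
From dR/dt = 0: 0.611(1 - R*/383) = 0.0187·11.5, giving R* = 383·(1 - 0.352) = 248.
From dC/dt = 0: 0.00823·248 - 0.524 = 0.0419P*, so P* = 1.52/0.0419 = 36.3.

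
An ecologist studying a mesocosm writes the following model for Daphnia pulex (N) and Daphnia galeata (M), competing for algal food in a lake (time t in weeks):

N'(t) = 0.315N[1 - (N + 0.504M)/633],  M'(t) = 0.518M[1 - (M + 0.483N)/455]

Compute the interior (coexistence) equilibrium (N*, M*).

Setting both brackets to zero gives the nullclines N + 0.504M = 633 and 0.483N + M = 455.
Substituting M = 455 - 0.483N into the first: N(1 - 0.504·0.483) = 633 - 0.504·455.
So N* = 404/0.757 = 534, and then M* = 455 - 0.483·534 = 197.

N* ≈ 534, M* ≈ 197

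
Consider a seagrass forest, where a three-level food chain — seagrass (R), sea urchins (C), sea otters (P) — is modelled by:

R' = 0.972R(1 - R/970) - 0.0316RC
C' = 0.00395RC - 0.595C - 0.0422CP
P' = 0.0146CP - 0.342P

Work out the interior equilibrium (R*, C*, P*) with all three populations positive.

From dP/dt = 0: 0.0146C* = 0.342, so C* = 23.4.
From dR/dt = 0: 0.972(1 - R*/970) = 0.0316·23.4, giving R* = 970·(1 - 0.762) = 231.
From dC/dt = 0: 0.00395·231 - 0.595 = 0.0422P*, so P* = 0.319/0.0422 = 7.55.

R* ≈ 231, C* ≈ 23.4, P* ≈ 7.55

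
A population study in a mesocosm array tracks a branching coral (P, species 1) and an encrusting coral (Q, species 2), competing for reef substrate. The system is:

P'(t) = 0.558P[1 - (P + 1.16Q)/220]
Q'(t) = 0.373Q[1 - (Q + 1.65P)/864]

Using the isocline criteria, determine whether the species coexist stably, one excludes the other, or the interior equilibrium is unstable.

Compare the nullcline intercepts: K1/α12 = 220/1.16 = 190 < K2 = 864; K2/α21 = 864/1.65 = 524 > K1 = 220.
Since the inequalities point opposite ways, species 2 can invade but species 1 cannot.

species 2 excludes species 1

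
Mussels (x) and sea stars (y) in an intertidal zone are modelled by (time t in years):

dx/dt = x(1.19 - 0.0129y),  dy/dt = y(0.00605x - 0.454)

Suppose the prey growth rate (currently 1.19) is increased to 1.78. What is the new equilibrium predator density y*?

At the interior fixed point, setting dx/dt = 0 with x > 0 fixes y* = (prey growth rate)/(xy coefficient) — independent of the other coefficients.
With the change, y* = 1.78/0.0129 = 138; it rises from 92.2.

y* ≈ 138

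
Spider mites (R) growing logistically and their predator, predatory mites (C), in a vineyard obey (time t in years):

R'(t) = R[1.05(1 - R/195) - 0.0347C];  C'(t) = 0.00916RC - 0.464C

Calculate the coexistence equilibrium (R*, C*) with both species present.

R* ≈ 50.7, C* ≈ 22.4

From dC/dt = 0 with C > 0: 0.00916R* = 0.464, so R* = 50.7.
Substitute into dR/dt = 0: 1.05(1 - 50.7/195) = 0.0347C*.
The bracket is 0.74, giving C* = 0.777/0.0347 = 22.4.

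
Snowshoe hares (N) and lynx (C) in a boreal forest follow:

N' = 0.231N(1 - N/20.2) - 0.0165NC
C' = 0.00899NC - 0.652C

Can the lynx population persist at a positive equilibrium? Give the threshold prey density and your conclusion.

The predator equation gives dC/dt > 0 only when N > 0.652/0.00899 = 72.5.
Without the predator, N → K = 20.2. Since 20.2 < 72.5, the predator cannot invade.

Threshold N = 72.5; K < 72.5, so no, the predator goes extinct.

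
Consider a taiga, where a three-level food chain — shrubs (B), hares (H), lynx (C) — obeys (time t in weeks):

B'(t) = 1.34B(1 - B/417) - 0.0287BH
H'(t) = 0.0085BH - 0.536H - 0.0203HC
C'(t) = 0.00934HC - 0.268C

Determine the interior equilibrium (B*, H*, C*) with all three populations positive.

B* ≈ 161, H* ≈ 28.7, C* ≈ 40.9

From dC/dt = 0: 0.00934H* = 0.268, so H* = 28.7.
From dB/dt = 0: 1.34(1 - B*/417) = 0.0287·28.7, giving B* = 417·(1 - 0.615) = 161.
From dH/dt = 0: 0.0085·161 - 0.536 = 0.0203C*, so C* = 0.83/0.0203 = 40.9.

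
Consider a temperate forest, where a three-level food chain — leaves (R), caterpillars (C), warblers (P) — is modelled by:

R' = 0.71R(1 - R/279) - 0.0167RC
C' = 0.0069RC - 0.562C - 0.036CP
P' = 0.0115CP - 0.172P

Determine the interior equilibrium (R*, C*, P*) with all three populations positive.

R* ≈ 181, C* ≈ 15, P* ≈ 19.1

From dP/dt = 0: 0.0115C* = 0.172, so C* = 15.
From dR/dt = 0: 0.71(1 - R*/279) = 0.0167·15, giving R* = 279·(1 - 0.352) = 181.
From dC/dt = 0: 0.0069·181 - 0.562 = 0.036P*, so P* = 0.686/0.036 = 19.1.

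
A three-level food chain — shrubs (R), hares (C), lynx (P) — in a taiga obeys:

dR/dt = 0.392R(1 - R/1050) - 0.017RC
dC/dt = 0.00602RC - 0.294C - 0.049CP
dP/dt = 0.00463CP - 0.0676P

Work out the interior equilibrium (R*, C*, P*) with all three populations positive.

From dP/dt = 0: 0.00463C* = 0.0676, so C* = 14.6.
From dR/dt = 0: 0.392(1 - R*/1050) = 0.017·14.6, giving R* = 1050·(1 - 0.633) = 385.
From dC/dt = 0: 0.00602·385 - 0.294 = 0.049P*, so P* = 2.02/0.049 = 41.3.

R* ≈ 385, C* ≈ 14.6, P* ≈ 41.3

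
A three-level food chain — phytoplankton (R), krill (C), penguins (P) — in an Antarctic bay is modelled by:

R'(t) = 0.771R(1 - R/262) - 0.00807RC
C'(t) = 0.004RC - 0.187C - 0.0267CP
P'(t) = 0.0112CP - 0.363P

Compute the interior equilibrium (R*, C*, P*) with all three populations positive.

R* ≈ 173, C* ≈ 32.4, P* ≈ 18.9

From dP/dt = 0: 0.0112C* = 0.363, so C* = 32.4.
From dR/dt = 0: 0.771(1 - R*/262) = 0.00807·32.4, giving R* = 262·(1 - 0.339) = 173.
From dC/dt = 0: 0.004·173 - 0.187 = 0.0267P*, so P* = 0.505/0.0267 = 18.9.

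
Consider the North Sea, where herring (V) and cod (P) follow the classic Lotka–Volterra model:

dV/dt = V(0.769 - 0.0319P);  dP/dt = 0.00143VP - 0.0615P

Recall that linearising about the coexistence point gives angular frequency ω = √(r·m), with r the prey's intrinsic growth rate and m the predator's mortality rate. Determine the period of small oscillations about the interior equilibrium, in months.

Here r = 0.769 and m = 0.0615, so r·m = 0.0473.
ω = √0.0473 = 0.217 per month, hence T = 2π/ω ≈ 28.9 months.

T ≈ 28.9 months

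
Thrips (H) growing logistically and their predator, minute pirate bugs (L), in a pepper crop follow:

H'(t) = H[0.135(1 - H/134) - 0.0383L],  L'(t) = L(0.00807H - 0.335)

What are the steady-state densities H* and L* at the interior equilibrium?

From dL/dt = 0 with L > 0: 0.00807H* = 0.335, so H* = 41.5.
Substitute into dH/dt = 0: 0.135(1 - 41.5/134) = 0.0383L*.
The bracket is 0.69, giving L* = 0.0932/0.0383 = 2.43.

H* ≈ 41.5, L* ≈ 2.43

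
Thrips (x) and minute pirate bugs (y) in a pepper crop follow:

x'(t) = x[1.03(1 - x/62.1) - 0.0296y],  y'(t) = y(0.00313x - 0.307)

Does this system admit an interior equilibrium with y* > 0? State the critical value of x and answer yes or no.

Threshold x = 98.1; K < 98.1, so no, the predator goes extinct.

The predator equation gives dy/dt > 0 only when x > 0.307/0.00313 = 98.1.
Without the predator, x → K = 62.1. Since 62.1 < 98.1, the predator cannot invade.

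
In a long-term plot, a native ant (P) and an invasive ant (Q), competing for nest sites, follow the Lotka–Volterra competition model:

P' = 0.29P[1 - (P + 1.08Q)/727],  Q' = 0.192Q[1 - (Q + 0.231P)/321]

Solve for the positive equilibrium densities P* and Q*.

P* ≈ 507, Q* ≈ 204

Setting both brackets to zero gives the nullclines P + 1.08Q = 727 and 0.231P + Q = 321.
Substituting Q = 321 - 0.231P into the first: P(1 - 1.08·0.231) = 727 - 1.08·321.
So P* = 380/0.751 = 507, and then Q* = 321 - 0.231·507 = 204.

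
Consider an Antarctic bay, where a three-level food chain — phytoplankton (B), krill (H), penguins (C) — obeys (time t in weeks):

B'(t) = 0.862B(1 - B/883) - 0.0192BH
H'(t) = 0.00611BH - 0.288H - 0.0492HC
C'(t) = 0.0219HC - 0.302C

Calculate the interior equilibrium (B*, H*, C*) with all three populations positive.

B* ≈ 612, H* ≈ 13.8, C* ≈ 70.1

From dC/dt = 0: 0.0219H* = 0.302, so H* = 13.8.
From dB/dt = 0: 0.862(1 - B*/883) = 0.0192·13.8, giving B* = 883·(1 - 0.307) = 612.
From dH/dt = 0: 0.00611·612 - 0.288 = 0.0492C*, so C* = 3.45/0.0492 = 70.1.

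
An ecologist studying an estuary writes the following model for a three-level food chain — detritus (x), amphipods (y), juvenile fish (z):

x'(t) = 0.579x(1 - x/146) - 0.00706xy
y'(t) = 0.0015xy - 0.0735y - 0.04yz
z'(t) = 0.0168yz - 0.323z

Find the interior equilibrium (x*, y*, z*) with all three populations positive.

x* ≈ 112, y* ≈ 19.2, z* ≈ 2.35

From dz/dt = 0: 0.0168y* = 0.323, so y* = 19.2.
From dx/dt = 0: 0.579(1 - x*/146) = 0.00706·19.2, giving x* = 146·(1 - 0.234) = 112.
From dy/dt = 0: 0.0015·112 - 0.0735 = 0.04z*, so z* = 0.0942/0.04 = 2.35.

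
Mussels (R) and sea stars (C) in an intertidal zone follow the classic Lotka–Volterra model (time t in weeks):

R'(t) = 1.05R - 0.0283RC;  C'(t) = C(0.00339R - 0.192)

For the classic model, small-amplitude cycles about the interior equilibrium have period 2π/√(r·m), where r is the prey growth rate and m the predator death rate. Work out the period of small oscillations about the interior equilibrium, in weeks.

Here r = 1.05 and m = 0.192, so r·m = 0.202.
ω = √0.202 = 0.449 per week, hence T = 2π/ω ≈ 14 weeks.

T ≈ 14 weeks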